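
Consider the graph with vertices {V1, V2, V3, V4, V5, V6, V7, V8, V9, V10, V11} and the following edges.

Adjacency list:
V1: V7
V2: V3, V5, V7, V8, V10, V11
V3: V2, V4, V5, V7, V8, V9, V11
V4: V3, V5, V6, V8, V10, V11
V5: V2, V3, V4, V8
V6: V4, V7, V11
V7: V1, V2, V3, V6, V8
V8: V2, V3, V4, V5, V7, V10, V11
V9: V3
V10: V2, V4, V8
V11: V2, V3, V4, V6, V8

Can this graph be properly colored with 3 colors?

V3, V4, V5, V8 are pairwise adjacent (a clique of size 4), so at least 4 colors are needed.
So 3 colors are not enough.

No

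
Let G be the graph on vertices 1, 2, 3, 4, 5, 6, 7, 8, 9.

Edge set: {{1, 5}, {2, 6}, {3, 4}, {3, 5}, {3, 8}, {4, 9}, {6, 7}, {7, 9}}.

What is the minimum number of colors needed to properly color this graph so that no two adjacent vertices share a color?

2

3 and 8 are adjacent, so at least 2 colors are needed.
One proper 2-coloring: 1=a, 2=b, 3=a, 4=b, 5=b, 6=a, 7=b, 8=b, 9=a. Each edge has distinct colors on its endpoints.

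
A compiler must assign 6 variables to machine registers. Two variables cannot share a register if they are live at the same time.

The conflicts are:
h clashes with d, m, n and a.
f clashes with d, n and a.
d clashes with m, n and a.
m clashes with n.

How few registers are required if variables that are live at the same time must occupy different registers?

h, d, m, n are mutually in conflict, so at least 4 registers are needed.
A valid assignment using 4 registers: h=2, f=2, d=1, m=4, n=3, a=3. No two conflicting variables share a register.

4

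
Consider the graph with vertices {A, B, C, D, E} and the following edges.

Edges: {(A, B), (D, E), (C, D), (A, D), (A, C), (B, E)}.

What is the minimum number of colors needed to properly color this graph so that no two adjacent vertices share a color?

A, C, D form a triangle, so at least 3 colors are needed.
3 colors suffice: A=red, B=blue, C=green, D=blue, E=red. Every edge joins two different colors.

3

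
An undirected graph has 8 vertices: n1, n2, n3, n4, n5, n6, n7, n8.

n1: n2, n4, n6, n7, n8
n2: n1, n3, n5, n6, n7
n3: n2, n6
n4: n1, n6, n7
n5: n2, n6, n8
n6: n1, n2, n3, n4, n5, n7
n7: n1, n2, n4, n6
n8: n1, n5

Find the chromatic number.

n1, n2, n6, n7 are pairwise adjacent (a clique of size 4), so at least 4 colors are needed.
4 colors suffice: color 1 → {n6, n8}; color 2 → {n1, n3, n5}; color 3 → {n2, n4}; color 4 → {n7}. Every edge joins two different colors.

4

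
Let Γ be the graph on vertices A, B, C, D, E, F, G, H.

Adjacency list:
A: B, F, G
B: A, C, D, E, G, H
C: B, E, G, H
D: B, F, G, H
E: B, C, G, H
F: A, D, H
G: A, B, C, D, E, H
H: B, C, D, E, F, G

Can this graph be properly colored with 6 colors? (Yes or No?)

The chromatic number is 5. B, C, E, G, H are mutually adjacent (a clique of size 5), so at least 5 colors are needed.
One proper 5-coloring: A=blue, B=red, C=purple, D=yellow, E=yellow, F=red, G=green, H=blue.
Since 6 ≥ 5, a proper 6-coloring certainly exists.

Yes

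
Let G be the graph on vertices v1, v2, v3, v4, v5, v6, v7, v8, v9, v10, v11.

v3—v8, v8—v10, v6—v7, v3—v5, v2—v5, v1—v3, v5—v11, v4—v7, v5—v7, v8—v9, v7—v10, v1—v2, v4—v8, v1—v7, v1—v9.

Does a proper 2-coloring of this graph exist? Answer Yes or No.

No

The cycle v10-v7-v5-v3-v8-v10 has odd length 5, so it cannot be 2-colored; at least 3 colors are needed.
So 2 colors are not enough.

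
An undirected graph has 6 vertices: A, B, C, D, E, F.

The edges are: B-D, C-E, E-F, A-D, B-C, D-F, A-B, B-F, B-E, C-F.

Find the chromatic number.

B, C, E, F are pairwise adjacent (a clique of size 4), so at least 4 colors are needed.
4 colors suffice: color 1 → {B}; color 2 → {A, F}; color 3 → {C, D}; color 4 → {E}. Every edge joins two different colors.

4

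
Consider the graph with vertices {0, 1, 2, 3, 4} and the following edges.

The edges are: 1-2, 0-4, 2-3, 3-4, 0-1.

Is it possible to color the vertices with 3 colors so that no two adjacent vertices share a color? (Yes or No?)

Yes

The chromatic number is 3. The cycle 4-3-2-1-0-4 has odd length 5, so it cannot be 2-colored; at least 3 colors are needed.
A valid assignment using 3 colors: 0=a, 1=b, 2=a, 3=b, 4=c.
That is already a proper 3-coloring.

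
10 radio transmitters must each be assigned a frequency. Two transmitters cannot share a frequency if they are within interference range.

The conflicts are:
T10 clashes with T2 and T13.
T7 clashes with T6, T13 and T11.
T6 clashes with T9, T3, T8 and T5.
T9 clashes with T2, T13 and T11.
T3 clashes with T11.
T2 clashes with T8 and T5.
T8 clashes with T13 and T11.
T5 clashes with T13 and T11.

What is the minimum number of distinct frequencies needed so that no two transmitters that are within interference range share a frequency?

2

T5 and T11 conflict, so at least 2 frequencies are needed.
Using 2 frequencies: T10=2, T7=2, T6=1, T9=2, T3=2, T2=1, T8=2, T5=2, T13=1, T11=1. No two conflicting transmitters share a frequency.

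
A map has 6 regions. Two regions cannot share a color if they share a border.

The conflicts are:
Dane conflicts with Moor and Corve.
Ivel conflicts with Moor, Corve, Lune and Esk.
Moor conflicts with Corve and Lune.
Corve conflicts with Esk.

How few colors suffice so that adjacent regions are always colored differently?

Ivel, Moor, Corve are mutually in conflict, so at least 3 colors are needed.
3 colors suffice: Dane=3, Ivel=3, Moor=1, Corve=2, Lune=2, Esk=1. Every pair that conflicts lands in different colors.

3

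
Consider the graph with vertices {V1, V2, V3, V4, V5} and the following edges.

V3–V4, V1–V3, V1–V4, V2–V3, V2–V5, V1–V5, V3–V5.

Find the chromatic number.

V1, V3, V4 form a triangle, so at least 3 colors are needed.
3 colors suffice: V1=2, V2=2, V3=1, V4=3, V5=3. Every edge joins two different colors.

3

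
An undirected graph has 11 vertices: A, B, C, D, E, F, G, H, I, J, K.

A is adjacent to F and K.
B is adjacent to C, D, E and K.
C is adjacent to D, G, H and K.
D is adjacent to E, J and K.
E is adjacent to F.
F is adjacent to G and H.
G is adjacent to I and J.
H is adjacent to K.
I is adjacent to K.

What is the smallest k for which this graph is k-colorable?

4

B, C, D, K form a clique, so at least 4 colors are needed.
4 colors suffice: A=3, B=4, C=3, D=2, E=1, F=2, G=1, H=4, I=2, J=3, K=1. Every edge joins two different colors.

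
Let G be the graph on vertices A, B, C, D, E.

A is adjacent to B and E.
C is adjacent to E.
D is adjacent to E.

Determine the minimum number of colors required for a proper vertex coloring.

2

A and B are adjacent, so at least 2 colors are needed.
2 colors suffice: color red → {B, E}; color blue → {A, C, D}. No two adjacent vertices share a color.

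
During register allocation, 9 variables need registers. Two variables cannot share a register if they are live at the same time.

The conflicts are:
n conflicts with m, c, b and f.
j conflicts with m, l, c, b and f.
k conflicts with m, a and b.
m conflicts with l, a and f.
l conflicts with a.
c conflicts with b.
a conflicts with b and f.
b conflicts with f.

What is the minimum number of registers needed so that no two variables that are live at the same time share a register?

3

n, b, f are mutually in conflict, so at least 3 registers are needed.
3 registers suffice: register 1 → {m, b}; register 2 → {k, l, c, f}; register 3 → {n, j, a}. Every pair that conflicts lands in different registers.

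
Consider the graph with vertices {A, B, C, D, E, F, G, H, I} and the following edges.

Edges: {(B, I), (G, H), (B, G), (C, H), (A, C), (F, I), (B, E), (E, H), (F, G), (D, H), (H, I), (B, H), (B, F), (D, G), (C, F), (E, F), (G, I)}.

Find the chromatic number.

4

B, F, G, I are pairwise adjacent (a clique of size 4), so at least 4 colors are needed.
A valid assignment using 4 colors: A=1, B=2, C=2, D=2, E=3, F=1, G=3, H=1, I=4. Each edge has distinct colors on its endpoints.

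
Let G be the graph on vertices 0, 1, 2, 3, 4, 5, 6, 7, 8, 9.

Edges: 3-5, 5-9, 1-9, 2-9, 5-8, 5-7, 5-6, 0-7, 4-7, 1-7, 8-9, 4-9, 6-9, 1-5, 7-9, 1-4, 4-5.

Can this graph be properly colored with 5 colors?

The chromatic number is 5. 1, 4, 5, 7, 9 form a clique, so at least 5 colors are needed.
5 colors suffice: color a → {0, 3, 9}; color b → {2, 5}; color c → {6, 7, 8}; color d → {4}; color e → {1}.
That is already a proper 5-coloring.

Yes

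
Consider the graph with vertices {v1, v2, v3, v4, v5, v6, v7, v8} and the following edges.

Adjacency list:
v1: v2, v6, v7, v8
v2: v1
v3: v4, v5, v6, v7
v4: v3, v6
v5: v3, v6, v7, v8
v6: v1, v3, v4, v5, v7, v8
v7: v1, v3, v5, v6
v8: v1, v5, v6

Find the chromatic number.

4

v3, v5, v6, v7 are mutually adjacent (a clique of size 4), so at least 4 colors are needed.
A valid assignment using 4 colors: v1=B, v2=R, v3=G, v4=B, v5=B, v6=R, v7=Y, v8=G. Each edge has distinct colors on its endpoints.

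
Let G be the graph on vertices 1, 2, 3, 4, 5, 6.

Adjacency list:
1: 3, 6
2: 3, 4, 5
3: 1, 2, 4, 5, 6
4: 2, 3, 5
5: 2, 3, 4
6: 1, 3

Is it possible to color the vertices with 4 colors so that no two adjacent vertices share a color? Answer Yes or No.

The chromatic number is 4. 2, 3, 4, 5 form a clique, so at least 4 colors are needed.
4 colors suffice: 1=c, 2=c, 3=a, 4=d, 5=b, 6=b.
That is already a proper 4-coloring.

Yes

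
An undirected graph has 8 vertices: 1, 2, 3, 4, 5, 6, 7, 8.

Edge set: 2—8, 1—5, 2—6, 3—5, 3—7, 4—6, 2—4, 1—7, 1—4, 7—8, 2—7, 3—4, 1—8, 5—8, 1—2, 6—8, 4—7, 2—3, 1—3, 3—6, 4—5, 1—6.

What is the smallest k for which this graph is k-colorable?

1, 2, 3, 4, 7 are pairwise adjacent (a clique of size 5), so at least 5 colors are needed.
5 colors suffice: color red → {1}; color blue → {2, 5}; color green → {4, 8}; color yellow → {3}; color purple → {6, 7}. No two adjacent vertices share a color.

5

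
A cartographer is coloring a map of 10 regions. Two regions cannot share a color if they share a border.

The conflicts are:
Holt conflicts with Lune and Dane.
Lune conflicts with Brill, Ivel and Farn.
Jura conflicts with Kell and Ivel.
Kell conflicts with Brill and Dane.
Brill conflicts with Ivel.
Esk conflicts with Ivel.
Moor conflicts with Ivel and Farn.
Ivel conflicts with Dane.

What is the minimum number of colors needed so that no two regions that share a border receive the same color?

Lune, Brill, Ivel pairwise conflict, so at least 3 colors are needed.
A valid assignment using 3 colors: Holt=1, Lune=2, Jura=2, Kell=1, Brill=3, Esk=2, Moor=2, Ivel=1, Farn=1, Dane=2. Every pair that conflicts lands in different colors.

3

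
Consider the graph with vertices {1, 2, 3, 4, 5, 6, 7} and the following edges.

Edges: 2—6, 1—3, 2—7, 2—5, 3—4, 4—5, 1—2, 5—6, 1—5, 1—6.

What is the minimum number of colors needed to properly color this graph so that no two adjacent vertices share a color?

1, 2, 5, 6 are pairwise adjacent (a clique of size 4), so at least 4 colors are needed.
One proper 4-coloring: 1=blue, 2=red, 3=green, 4=red, 5=green, 6=yellow, 7=blue. Each edge has distinct colors on its endpoints.

4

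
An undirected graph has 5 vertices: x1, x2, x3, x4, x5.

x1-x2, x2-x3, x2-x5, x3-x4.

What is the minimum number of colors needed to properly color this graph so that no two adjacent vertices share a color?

2

x3 and x4 are adjacent, so at least 2 colors are needed.
2 colors suffice: x1=2, x2=1, x3=2, x4=1, x5=2. No two adjacent vertices share a color.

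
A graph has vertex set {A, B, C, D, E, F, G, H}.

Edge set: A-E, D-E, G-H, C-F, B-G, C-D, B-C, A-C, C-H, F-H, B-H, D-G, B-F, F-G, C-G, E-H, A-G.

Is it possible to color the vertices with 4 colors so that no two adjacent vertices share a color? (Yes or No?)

B, C, F, G, H are pairwise adjacent (a clique of size 5), so at least 5 colors are needed.
So 4 colors are not enough.

No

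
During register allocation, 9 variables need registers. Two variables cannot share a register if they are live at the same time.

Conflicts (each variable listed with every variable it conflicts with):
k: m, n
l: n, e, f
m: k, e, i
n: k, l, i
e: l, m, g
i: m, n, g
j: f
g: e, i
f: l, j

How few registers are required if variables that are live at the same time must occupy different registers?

The cycle l-n-k-m-e-l has odd length 5, so it cannot be 2-colored; at least 3 registers are needed.
3 registers suffice: register 1 → {l, m, j, g}; register 2 → {k, e, i, f}; register 3 → {n}. Every pair that conflicts lands in different registers.

3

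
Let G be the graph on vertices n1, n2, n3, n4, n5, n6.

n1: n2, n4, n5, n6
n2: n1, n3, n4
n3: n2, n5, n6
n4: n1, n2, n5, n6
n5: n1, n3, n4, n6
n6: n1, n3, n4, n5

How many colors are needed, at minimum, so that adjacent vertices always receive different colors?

n1, n4, n5, n6 are pairwise adjacent (a clique of size 4), so at least 4 colors are needed.
One proper 4-coloring: n1=4, n2=2, n3=1, n4=1, n5=3, n6=2. No two adjacent vertices share a color.

4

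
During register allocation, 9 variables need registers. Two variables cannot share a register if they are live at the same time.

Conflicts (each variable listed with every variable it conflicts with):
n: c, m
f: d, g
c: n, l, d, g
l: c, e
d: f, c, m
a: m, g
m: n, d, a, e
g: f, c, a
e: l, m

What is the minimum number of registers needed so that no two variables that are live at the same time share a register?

The cycle f-g-a-m-d-f has odd length 5, so it cannot be 2-colored; at least 3 registers are needed.
3 registers suffice: register 1 → {f, c, m}; register 2 → {n, l, d, g}; register 3 → {a, e}. No two conflicting variables share a register.

3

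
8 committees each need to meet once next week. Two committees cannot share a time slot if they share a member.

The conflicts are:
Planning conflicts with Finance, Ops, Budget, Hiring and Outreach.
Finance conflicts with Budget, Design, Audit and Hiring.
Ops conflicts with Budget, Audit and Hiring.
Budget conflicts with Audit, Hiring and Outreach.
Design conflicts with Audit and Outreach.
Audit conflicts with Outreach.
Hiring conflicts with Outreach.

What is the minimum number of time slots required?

4

Planning, Finance, Budget, Hiring are mutually in conflict, so at least 4 time slots are needed.
4 time slots suffice: time slot 1 → {Budget, Design}; time slot 2 → {Planning, Audit}; time slot 3 → {Finance, Ops, Outreach}; time slot 4 → {Hiring}. Each listed conflict is separated.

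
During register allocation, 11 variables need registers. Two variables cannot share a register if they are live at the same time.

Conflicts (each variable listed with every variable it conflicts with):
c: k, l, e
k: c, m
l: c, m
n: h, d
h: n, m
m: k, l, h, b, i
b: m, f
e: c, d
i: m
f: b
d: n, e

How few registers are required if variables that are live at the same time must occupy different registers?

3

The cycle m-h-n-d-e-c-l-m has odd length 7, so it cannot be 2-colored; at least 3 registers are needed.
A valid assignment using 3 registers: c=1, k=2, l=2, n=3, h=2, m=1, b=2, e=2, i=2, f=1, d=1. No two conflicting variables share a register.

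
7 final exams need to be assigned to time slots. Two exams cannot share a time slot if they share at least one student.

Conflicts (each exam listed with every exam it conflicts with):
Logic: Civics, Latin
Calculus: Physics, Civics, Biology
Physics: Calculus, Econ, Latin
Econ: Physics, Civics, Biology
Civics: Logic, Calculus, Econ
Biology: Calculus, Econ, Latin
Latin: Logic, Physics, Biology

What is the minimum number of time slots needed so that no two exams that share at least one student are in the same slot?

The cycle Logic-Latin-Biology-Calculus-Civics-Logic has odd length 5, so it cannot be 2-colored; at least 3 time slots are needed.
3 time slots suffice: time slot 1 → {Physics, Civics, Biology}; time slot 2 → {Calculus, Econ, Latin}; time slot 3 → {Logic}. Every pair that conflicts lands in different time slots.

3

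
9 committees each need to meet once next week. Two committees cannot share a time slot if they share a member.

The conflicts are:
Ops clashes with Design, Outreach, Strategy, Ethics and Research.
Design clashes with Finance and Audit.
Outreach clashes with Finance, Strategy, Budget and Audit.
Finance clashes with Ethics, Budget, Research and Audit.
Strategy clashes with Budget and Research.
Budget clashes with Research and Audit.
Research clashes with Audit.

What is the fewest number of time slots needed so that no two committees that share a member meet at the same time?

Outreach, Finance, Budget, Audit all conflict with each other, so at least 4 time slots are needed.
Using 4 time slots: Ops=1, Design=2, Outreach=2, Finance=1, Strategy=3, Ethics=2, Budget=4, Research=2, Audit=3. No two conflicting committees share a time slot.

4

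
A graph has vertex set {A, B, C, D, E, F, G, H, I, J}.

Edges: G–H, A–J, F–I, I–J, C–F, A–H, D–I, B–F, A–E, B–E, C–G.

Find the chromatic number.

3

The cycle F-C-G-H-A-J-I-F has odd length 7, so it cannot be 2-colored; at least 3 colors are needed.
3 colors suffice: color red → {A, D, F, G}; color blue → {B, C, H, I}; color green → {E, J}. Each edge has distinct colors on its endpoints.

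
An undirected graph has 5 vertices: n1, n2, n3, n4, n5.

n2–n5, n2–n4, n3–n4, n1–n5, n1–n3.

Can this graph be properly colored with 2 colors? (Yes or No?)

The cycle n4-n3-n1-n5-n2-n4 has odd length 5, so it cannot be 2-colored; at least 3 colors are needed.
So 2 colors are not enough.

No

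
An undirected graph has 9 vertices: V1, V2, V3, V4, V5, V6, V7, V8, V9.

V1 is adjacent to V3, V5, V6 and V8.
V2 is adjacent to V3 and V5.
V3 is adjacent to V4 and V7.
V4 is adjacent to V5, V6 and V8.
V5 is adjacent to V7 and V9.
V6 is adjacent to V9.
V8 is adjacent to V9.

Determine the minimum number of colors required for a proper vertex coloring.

2

V3 and V7 are adjacent, so at least 2 colors are needed.
2 colors suffice: V1=blue, V2=blue, V3=red, V4=blue, V5=red, V6=red, V7=blue, V8=red, V9=blue. Each edge has distinct colors on its endpoints.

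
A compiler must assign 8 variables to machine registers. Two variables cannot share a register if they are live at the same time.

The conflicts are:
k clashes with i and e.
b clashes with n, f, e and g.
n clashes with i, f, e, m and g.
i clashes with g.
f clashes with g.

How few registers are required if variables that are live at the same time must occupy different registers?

4

b, n, f, g are mutually in conflict, so at least 4 registers are needed.
4 registers suffice: register 1 → {k, n}; register 2 → {b, i, m}; register 3 → {e, g}; register 4 → {f}. No two conflicting variables share a register.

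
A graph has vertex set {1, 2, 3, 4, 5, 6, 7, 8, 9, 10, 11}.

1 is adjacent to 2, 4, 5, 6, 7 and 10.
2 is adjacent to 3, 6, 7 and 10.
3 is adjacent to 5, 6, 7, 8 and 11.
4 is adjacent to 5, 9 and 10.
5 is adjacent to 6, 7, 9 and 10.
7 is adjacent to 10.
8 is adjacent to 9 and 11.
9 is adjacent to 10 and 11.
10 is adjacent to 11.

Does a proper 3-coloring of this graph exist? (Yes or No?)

1, 2, 7, 10 are pairwise adjacent (a clique of size 4), so at least 4 colors are needed.
So 3 colors are not enough.

No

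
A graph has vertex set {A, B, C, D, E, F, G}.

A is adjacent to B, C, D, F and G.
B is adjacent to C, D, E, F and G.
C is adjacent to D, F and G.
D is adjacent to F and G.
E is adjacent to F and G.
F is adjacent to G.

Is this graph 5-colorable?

A, B, C, D, F, G are pairwise adjacent (a clique of size 6), so at least 6 colors are needed.
So 5 colors are not enough.

No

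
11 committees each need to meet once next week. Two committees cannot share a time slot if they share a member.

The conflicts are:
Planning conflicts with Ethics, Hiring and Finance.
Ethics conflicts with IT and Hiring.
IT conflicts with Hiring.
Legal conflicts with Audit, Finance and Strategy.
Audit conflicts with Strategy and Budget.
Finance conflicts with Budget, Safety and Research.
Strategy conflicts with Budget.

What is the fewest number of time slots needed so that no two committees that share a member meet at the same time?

3

Audit, Strategy, Budget all conflict with each other, so at least 3 time slots are needed.
3 time slots suffice: time slot 1 → {Ethics, Finance, Strategy}; time slot 2 → {Legal, Hiring, Budget, Safety, Research}; time slot 3 → {Planning, IT, Audit}. No two conflicting committees share a time slot.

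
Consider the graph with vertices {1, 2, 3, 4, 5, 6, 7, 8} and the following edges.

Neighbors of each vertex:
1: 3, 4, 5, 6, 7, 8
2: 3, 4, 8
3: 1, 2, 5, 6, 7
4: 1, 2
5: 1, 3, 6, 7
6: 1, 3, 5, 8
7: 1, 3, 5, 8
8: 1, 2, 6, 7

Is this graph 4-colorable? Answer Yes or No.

Yes

The chromatic number is 4. 1, 3, 5, 6 are pairwise adjacent (a clique of size 4), so at least 4 colors are needed.
A valid assignment using 4 colors: 1=a, 2=a, 3=b, 4=b, 5=d, 6=c, 7=c, 8=b.
That is already a proper 4-coloring.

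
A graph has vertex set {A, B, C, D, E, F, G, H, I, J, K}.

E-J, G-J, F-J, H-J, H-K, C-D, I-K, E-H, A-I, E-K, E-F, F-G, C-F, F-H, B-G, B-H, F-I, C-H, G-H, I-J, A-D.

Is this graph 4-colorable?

The chromatic number is 4. F, G, H, J are pairwise adjacent (a clique of size 4), so at least 4 colors are needed.
4 colors suffice: color red → {D, H, I}; color blue → {A, B, F, K}; color green → {C, J}; color yellow → {E, G}.
That is already a proper 4-coloring.

Yes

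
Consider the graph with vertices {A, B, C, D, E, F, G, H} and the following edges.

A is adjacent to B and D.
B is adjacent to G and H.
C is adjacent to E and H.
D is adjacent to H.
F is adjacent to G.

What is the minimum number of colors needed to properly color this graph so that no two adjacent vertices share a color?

2

B and H are adjacent, so at least 2 colors are needed.
2 colors suffice: color 1 → {B, C, D, F}; color 2 → {A, E, G, H}. No two adjacent vertices share a color.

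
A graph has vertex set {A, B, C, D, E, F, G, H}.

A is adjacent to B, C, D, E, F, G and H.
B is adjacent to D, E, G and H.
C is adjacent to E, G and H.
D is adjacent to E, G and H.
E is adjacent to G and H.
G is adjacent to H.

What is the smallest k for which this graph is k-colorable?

A, B, D, E, G, H are mutually adjacent (a clique of size 6), so at least 6 colors are needed.
6 colors suffice: A=1, B=5, C=5, D=6, E=2, F=2, G=3, H=4. Each edge has distinct colors on its endpoints.

6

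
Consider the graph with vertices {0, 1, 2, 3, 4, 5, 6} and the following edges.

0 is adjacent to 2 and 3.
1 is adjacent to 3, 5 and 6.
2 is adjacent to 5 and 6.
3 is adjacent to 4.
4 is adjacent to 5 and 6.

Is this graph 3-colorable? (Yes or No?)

The chromatic number is 3. The cycle 0-2-6-1-3-0 has odd length 5, so it cannot be 2-colored; at least 3 colors are needed.
3 colors suffice: color a → {3, 5, 6}; color b → {1, 2, 4}; color c → {0}.
That is already a proper 3-coloring.

Yes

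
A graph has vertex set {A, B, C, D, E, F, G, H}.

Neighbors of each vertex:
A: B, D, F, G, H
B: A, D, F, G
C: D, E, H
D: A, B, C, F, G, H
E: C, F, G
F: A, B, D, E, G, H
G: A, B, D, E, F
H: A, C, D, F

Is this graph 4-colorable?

No

A, B, D, F, G are pairwise adjacent (a clique of size 5), so at least 5 colors are needed.
So 4 colors are not enough.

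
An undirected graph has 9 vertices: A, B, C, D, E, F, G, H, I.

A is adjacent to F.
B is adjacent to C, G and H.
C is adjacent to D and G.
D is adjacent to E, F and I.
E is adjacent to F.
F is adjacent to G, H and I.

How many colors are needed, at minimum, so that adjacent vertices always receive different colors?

B, C, G are mutually adjacent, so at least 3 colors are needed.
A valid assignment using 3 colors: A=blue, B=blue, C=red, D=blue, E=green, F=red, G=green, H=green, I=green. No two adjacent vertices share a color.

3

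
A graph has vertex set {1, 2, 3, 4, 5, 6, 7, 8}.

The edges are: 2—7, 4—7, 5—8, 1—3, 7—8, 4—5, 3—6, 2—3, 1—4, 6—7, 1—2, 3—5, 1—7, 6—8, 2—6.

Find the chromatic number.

6, 7, 8 are pairwise adjacent, so at least 3 colors are needed.
3 colors suffice: color a → {3, 7}; color b → {1, 5, 6}; color c → {2, 4, 8}. Each edge has distinct colors on its endpoints.

3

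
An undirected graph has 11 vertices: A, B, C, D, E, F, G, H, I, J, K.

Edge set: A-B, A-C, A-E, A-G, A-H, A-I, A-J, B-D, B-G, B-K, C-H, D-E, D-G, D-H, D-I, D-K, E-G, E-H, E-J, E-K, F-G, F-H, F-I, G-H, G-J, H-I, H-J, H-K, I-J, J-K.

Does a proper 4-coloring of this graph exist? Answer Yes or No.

No

A, E, G, H, J are mutually adjacent (a clique of size 5), so at least 5 colors are needed.
So 4 colors are not enough.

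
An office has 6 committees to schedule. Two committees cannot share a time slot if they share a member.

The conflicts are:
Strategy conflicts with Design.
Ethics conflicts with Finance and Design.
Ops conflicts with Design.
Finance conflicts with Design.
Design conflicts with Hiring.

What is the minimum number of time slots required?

Ethics, Finance, Design are mutually in conflict, so at least 3 time slots are needed.
A valid assignment using 3 time slots: Strategy=2, Ethics=3, Ops=2, Finance=2, Design=1, Hiring=2. Each listed conflict is separated.

3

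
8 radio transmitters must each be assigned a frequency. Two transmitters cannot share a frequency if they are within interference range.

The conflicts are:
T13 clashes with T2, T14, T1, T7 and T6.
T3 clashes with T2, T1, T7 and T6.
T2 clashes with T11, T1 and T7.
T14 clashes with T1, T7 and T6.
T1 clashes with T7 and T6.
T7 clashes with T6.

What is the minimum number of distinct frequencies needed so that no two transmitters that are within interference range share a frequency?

T13, T14, T1, T7, T6 are mutually in conflict, so at least 5 frequencies are needed.
5 frequencies suffice: T13=4, T3=4, T2=3, T11=1, T14=5, T1=1, T7=2, T6=3. Every pair that conflicts lands in different frequencies.

5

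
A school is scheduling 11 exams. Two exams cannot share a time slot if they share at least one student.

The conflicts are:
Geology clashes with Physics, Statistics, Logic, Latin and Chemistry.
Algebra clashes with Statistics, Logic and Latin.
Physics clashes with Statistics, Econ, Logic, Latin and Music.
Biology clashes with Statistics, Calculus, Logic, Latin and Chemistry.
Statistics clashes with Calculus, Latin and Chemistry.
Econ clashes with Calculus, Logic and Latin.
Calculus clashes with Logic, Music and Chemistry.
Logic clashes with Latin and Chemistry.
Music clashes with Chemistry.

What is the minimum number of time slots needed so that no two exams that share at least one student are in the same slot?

4

Geology, Physics, Logic, Latin are mutually in conflict, so at least 4 time slots are needed.
4 time slots suffice: time slot 1 → {Statistics, Logic, Music}; time slot 2 → {Calculus, Latin}; time slot 3 → {Algebra, Physics, Chemistry}; time slot 4 → {Geology, Biology, Econ}. No two conflicting exams share a time slot.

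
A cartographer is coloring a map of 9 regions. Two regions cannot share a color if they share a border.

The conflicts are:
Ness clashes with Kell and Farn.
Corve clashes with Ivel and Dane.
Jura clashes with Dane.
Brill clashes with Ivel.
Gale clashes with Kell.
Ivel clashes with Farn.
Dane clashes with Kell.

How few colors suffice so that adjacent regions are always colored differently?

Jura and Dane conflict, so at least 2 colors are needed.
2 colors suffice: color 1 → {Ness, Gale, Ivel, Dane}; color 2 → {Corve, Jura, Brill, Kell, Farn}. No two conflicting regions share a color.

2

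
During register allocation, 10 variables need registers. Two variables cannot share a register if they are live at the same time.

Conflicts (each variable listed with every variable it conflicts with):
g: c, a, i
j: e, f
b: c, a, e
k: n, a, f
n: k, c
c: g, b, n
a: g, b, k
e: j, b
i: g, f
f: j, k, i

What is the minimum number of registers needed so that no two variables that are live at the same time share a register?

The cycle k-a-g-i-f-k has odd length 5, so it cannot be 2-colored; at least 3 registers are needed.
A valid assignment using 3 registers: g=1, j=1, b=1, k=1, n=3, c=2, a=2, e=2, i=3, f=2. Each listed conflict is separated.

3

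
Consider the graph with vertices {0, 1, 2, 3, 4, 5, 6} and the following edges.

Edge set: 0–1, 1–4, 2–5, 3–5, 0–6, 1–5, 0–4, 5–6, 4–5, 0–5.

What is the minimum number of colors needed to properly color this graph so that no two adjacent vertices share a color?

4

0, 1, 4, 5 are pairwise adjacent (a clique of size 4), so at least 4 colors are needed.
4 colors suffice: 0=b, 1=c, 2=b, 3=b, 4=d, 5=a, 6=c. Each edge has distinct colors on its endpoints.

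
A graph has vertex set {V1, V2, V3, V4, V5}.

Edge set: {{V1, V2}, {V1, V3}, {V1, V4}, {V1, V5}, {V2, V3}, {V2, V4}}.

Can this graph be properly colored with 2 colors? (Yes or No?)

V1, V2, V4 are mutually adjacent, so at least 3 colors are needed.
So 2 colors are not enough.

No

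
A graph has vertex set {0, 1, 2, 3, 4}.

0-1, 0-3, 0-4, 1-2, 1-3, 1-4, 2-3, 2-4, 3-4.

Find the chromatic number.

0, 1, 3, 4 form a clique, so at least 4 colors are needed.
4 colors suffice: 0=d, 1=b, 2=d, 3=c, 4=a. Every edge joins two different colors.

4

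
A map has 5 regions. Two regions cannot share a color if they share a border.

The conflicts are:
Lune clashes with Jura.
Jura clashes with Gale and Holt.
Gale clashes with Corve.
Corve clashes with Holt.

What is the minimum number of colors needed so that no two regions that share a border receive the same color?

Lune and Jura conflict, so at least 2 colors are needed.
2 colors suffice: color 1 → {Jura, Corve}; color 2 → {Lune, Gale, Holt}. Each listed conflict is separated.

2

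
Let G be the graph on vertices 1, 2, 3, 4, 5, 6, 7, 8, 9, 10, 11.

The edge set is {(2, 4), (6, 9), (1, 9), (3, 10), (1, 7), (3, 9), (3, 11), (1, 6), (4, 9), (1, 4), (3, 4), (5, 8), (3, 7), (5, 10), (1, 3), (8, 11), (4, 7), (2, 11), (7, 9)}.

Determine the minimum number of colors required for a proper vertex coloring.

1, 3, 4, 7, 9 form a clique, so at least 5 colors are needed.
5 colors suffice: color a → {2, 3, 5, 6}; color b → {9, 10, 11}; color c → {4, 8}; color d → {1}; color e → {7}. No two adjacent vertices share a color.

5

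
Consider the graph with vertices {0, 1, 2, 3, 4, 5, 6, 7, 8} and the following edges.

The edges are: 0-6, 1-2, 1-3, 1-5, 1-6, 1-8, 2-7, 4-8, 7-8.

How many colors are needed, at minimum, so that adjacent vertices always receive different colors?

2

4 and 8 are adjacent, so at least 2 colors are needed.
A valid assignment using 2 colors: 0=red, 1=red, 2=blue, 3=blue, 4=red, 5=blue, 6=blue, 7=red, 8=blue. No two adjacent vertices share a color.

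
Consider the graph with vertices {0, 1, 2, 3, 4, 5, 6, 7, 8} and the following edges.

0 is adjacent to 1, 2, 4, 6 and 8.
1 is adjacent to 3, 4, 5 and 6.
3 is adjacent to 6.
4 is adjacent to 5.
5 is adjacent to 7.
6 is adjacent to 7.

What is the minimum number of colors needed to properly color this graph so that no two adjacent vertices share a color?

1, 4, 5 are pairwise adjacent, so at least 3 colors are needed.
One proper 3-coloring: 0=b, 1=a, 2=a, 3=b, 4=c, 5=b, 6=c, 7=a, 8=a. Each edge has distinct colors on its endpoints.

3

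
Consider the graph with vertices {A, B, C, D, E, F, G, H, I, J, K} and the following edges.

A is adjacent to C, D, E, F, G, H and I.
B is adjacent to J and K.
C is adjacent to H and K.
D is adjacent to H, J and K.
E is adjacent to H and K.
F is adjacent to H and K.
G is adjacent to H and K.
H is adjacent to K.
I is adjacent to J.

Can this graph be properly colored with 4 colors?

The chromatic number is 3. A, D, H are pairwise adjacent, so at least 3 colors are needed.
A valid assignment using 3 colors: A=red, B=blue, C=green, D=green, E=green, F=green, G=green, H=blue, I=blue, J=red, K=red.
Since 4 ≥ 3, a proper 4-coloring certainly exists.

Yes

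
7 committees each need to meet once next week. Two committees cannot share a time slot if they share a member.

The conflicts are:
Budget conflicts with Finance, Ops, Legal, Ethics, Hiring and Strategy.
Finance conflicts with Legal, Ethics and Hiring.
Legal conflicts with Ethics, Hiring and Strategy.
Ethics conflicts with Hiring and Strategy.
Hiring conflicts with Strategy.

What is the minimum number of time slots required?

5

Budget, Finance, Legal, Ethics, Hiring all conflict with each other, so at least 5 time slots are needed.
5 time slots suffice: time slot 1 → {Budget}; time slot 2 → {Ops, Hiring}; time slot 3 → {Ethics}; time slot 4 → {Legal}; time slot 5 → {Finance, Strategy}. Every pair that conflicts lands in different time slots.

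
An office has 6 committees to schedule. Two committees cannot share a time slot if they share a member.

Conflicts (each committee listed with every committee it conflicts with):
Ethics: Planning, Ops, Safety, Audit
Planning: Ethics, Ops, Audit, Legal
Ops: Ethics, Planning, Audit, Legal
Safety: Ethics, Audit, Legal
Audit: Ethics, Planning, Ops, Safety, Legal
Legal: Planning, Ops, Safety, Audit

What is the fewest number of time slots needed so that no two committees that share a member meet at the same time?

Planning, Ops, Audit, Legal all conflict with each other, so at least 4 time slots are needed.
4 time slots suffice: time slot 1 → {Audit}; time slot 2 → {Planning, Safety}; time slot 3 → {Ethics, Legal}; time slot 4 → {Ops}. Each listed conflict is separated.

4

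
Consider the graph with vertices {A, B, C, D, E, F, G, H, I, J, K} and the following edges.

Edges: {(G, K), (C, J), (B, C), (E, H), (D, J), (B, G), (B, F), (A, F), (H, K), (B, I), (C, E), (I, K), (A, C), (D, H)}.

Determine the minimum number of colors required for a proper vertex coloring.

The cycle H-E-C-J-D-H has odd length 5, so it cannot be 2-colored; at least 3 colors are needed.
One proper 3-coloring: A=2, B=2, C=1, D=2, E=2, F=1, G=1, H=1, I=1, J=3, K=2. Each edge has distinct colors on its endpoints.

3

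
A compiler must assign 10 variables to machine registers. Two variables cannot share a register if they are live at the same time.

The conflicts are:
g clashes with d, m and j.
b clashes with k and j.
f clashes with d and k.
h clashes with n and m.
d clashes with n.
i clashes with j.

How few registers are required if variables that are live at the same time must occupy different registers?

The cycle m-g-d-n-h-m has odd length 5, so it cannot be 2-colored; at least 3 registers are needed.
3 registers suffice: register 1 → {d, k, m, j}; register 2 → {g, b, f, h, i}; register 3 → {n}. Each listed conflict is separated.

3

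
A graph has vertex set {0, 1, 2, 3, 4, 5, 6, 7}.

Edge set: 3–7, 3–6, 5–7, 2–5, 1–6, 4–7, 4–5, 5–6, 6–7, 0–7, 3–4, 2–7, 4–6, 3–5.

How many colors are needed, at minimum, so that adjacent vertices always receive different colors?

5

3, 4, 5, 6, 7 form a clique, so at least 5 colors are needed.
5 colors suffice: 0=b, 1=a, 2=b, 3=d, 4=e, 5=c, 6=b, 7=a. Every edge joins two different colors.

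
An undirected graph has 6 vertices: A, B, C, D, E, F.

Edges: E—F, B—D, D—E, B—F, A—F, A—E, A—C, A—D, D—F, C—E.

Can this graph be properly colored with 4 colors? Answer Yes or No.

Yes

The chromatic number is 4. A, D, E, F form a clique, so at least 4 colors are needed.
A valid assignment using 4 colors: A=1, B=1, C=2, D=2, E=4, F=3.
That is already a proper 4-coloring.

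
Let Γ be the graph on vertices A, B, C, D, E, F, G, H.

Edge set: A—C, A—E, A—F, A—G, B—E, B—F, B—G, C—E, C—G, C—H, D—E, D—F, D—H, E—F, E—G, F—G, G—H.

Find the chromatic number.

A, E, F, G form a clique, so at least 4 colors are needed.
4 colors suffice: color 1 → {D, G}; color 2 → {E, H}; color 3 → {C, F}; color 4 → {A, B}. Each edge has distinct colors on its endpoints.

4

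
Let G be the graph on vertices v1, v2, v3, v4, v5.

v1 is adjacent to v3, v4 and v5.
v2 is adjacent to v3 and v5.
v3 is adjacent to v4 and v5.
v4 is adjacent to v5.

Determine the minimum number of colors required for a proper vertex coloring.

4

v1, v3, v4, v5 are pairwise adjacent (a clique of size 4), so at least 4 colors are needed.
One proper 4-coloring: v1=3, v2=3, v3=2, v4=4, v5=1. No two adjacent vertices share a color.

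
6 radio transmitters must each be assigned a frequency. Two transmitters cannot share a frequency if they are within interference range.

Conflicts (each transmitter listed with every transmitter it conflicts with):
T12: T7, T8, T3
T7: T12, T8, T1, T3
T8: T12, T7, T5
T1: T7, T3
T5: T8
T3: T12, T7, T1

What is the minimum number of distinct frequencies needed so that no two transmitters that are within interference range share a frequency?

T7, T1, T3 all conflict with each other, so at least 3 frequencies are needed.
Using 3 frequencies: T12=3, T7=1, T8=2, T1=3, T5=1, T3=2. Each listed conflict is separated.

3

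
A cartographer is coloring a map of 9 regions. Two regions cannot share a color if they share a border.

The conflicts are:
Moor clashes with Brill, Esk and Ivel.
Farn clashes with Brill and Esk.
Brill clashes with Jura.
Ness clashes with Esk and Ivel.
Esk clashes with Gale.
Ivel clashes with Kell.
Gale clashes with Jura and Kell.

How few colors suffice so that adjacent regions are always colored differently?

The cycle Kell-Ivel-Ness-Esk-Gale-Kell has odd length 5, so it cannot be 2-colored; at least 3 colors are needed.
3 colors suffice: Moor=2, Farn=2, Brill=1, Ness=2, Esk=1, Ivel=1, Gale=2, Jura=3, Kell=3. Each listed conflict is separated.

3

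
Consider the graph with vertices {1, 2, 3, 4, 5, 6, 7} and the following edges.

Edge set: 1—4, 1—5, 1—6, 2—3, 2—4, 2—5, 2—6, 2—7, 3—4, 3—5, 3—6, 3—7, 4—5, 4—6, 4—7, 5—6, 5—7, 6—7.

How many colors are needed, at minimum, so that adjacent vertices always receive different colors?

2, 3, 4, 5, 6, 7 are mutually adjacent (a clique of size 6), so at least 6 colors are needed.
6 colors suffice: color a → {6}; color b → {5}; color c → {4}; color d → {1, 3}; color e → {2}; color f → {7}. Each edge has distinct colors on its endpoints.

6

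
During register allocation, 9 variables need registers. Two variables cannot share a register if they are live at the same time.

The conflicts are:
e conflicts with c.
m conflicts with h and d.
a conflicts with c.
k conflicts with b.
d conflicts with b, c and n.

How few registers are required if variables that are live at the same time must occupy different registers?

2

d and n conflict, so at least 2 registers are needed.
A valid assignment using 2 registers: e=1, m=2, a=1, k=1, h=1, d=1, b=2, c=2, n=2. Every pair that conflicts lands in different registers.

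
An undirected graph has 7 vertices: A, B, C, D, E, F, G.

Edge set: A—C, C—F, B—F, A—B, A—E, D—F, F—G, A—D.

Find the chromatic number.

D and F are adjacent, so at least 2 colors are needed.
2 colors suffice: A=red, B=blue, C=blue, D=blue, E=blue, F=red, G=blue. Each edge has distinct colors on its endpoints.

2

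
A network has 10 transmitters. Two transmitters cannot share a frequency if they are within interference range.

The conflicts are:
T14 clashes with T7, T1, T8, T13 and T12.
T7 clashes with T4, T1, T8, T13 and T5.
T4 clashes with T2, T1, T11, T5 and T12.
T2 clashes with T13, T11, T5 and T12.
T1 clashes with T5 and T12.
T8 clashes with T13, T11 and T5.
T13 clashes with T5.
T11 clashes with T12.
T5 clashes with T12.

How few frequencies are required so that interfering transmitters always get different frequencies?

4

T14, T7, T8, T13 pairwise conflict, so at least 4 frequencies are needed.
4 frequencies suffice: frequency 1 → {T14, T11, T5}; frequency 2 → {T7, T12}; frequency 3 → {T4, T13}; frequency 4 → {T2, T1, T8}. Every pair that conflicts lands in different frequencies.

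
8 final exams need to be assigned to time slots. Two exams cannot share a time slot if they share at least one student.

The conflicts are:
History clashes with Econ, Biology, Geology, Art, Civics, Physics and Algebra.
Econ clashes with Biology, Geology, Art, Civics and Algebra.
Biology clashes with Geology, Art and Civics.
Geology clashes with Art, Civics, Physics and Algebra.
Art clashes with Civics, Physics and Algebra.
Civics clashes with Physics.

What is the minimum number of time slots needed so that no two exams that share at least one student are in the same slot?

6

History, Econ, Biology, Geology, Art, Civics are mutually in conflict, so at least 6 time slots are needed.
6 time slots suffice: time slot 1 → {Art}; time slot 2 → {Geology}; time slot 3 → {History}; time slot 4 → {Civics, Algebra}; time slot 5 → {Econ, Physics}; time slot 6 → {Biology}. No two conflicting exams share a time slot.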